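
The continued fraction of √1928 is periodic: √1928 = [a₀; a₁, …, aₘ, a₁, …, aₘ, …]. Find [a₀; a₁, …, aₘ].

a₀ = ⌊√1928⌋ = 43.
With m₀=0, d₀=1 and mₖ₊₁ = dₖaₖ − mₖ, dₖ₊₁ = (n − mₖ₊₁²)/dₖ, aₖ₊₁ = ⌊(a₀+mₖ₊₁)/dₖ₊₁⌋:
  k=1: m=43, d=79, a=1
  k=2: m=36, d=8, a=9
  k=3: m=36, d=79, a=1
  k=4: m=43, d=1, a=86
d=1 and a=2a₀=86 at k=4, so the next step gives (m, d) = (43, 79) again — its k=1 value — and the period has length 4.

[43; 1, 9, 1, 86]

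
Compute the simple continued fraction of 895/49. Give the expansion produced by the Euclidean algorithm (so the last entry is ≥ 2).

[18; 3, 1, 3, 3]

895 = 18×49 + 13
49 = 3×13 + 10
13 = 1×10 + 3
10 = 3×3 + 1
3 = 3×1 + 0  (stop)
So 895/49 = [18; 3, 1, 3, 3].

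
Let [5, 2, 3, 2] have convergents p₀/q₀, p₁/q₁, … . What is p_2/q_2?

Using pₖ = aₖpₖ₋₁ + pₖ₋₂, qₖ = aₖqₖ₋₁ + qₖ₋₂ (with p₋₁=1, p₋₂=0, q₋₁=0, q₋₂=1):
  k=0: a=5, p=5, q=1
  k=1: a=2, p=11, q=2
  k=2: a=3, p=38, q=7

38/7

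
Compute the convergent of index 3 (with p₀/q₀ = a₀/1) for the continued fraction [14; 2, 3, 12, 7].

1241/86

Using pₖ = aₖpₖ₋₁ + pₖ₋₂, qₖ = aₖqₖ₋₁ + qₖ₋₂ (with p₋₁=1, p₋₂=0, q₋₁=0, q₋₂=1):
  k=0: a=14, p=14, q=1
  k=1: a=2, p=29, q=2
  k=2: a=3, p=101, q=7
  k=3: a=12, p=1241, q=86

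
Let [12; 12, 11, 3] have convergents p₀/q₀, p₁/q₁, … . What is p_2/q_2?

1607/133

Using pₖ = aₖpₖ₋₁ + pₖ₋₂, qₖ = aₖqₖ₋₁ + qₖ₋₂ (with p₋₁=1, p₋₂=0, q₋₁=0, q₋₂=1):
  k=0: a=12, p=12, q=1
  k=1: a=12, p=145, q=12
  k=2: a=11, p=1607, q=133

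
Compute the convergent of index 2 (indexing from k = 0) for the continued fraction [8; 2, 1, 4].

25/3

Using pₖ = aₖpₖ₋₁ + pₖ₋₂, qₖ = aₖqₖ₋₁ + qₖ₋₂ (with p₋₁=1, p₋₂=0, q₋₁=0, q₋₂=1):
  k=0: a=8, p=8, q=1
  k=1: a=2, p=17, q=2
  k=2: a=1, p=25, q=3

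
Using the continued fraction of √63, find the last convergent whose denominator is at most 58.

127/16

√63 = [7; 1, 14, …] (period length 2).
Convergents:
  p_0/q_0 = 7/1
  p_1/q_1 = 8/1
  p_2/q_2 = 119/15
  p_3/q_3 = 127/16
  p_4/q_4 = 1897/239
q_3 = 16 ≤ 58 < 239 = q_4, so the answer is 127/16.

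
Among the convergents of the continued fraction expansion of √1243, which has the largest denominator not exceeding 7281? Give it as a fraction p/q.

171874/4875

√1243 = [35; 3, 1, 9, 3, 9, 1, 3, 70, …] (period length 8).
Convergents:
  p_0/q_0 = 35/1
  p_1/q_1 = 106/3
  p_2/q_2 = 141/4
  p_3/q_3 = 1375/39
  p_4/q_4 = 4266/121
  p_5/q_5 = 39769/1128
  p_6/q_6 = 44035/1249
  p_7/q_7 = 171874/4875
  p_8/q_8 = 12075215/342499
q_7 = 4875 ≤ 7281 < 342499 = q_8, so the answer is 171874/4875.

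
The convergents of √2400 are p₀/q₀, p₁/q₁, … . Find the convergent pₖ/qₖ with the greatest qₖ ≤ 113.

√2400 = [48; 1, 96, …] (period length 2).
Convergents:
  p_0/q_0 = 48/1
  p_1/q_1 = 49/1
  p_2/q_2 = 4752/97
  p_3/q_3 = 4801/98
  p_4/q_4 = 465648/9505
q_3 = 98 ≤ 113 < 9505 = q_4, so the answer is 4801/98.

4801/98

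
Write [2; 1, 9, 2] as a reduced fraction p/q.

Using pₖ = aₖpₖ₋₁ + pₖ₋₂ and qₖ = aₖqₖ₋₁ + qₖ₋₂:
  k=0: a=2, p=2, q=1
  k=1: a=1, p=3, q=1
  k=2: a=9, p=29, q=10
  k=3: a=2, p=61, q=21

61/21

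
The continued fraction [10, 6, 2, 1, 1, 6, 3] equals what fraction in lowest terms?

6754/665

Using pₖ = aₖpₖ₋₁ + pₖ₋₂ and qₖ = aₖqₖ₋₁ + qₖ₋₂:
  k=0: a=10, p=10, q=1
  k=1: a=6, p=61, q=6
  k=2: a=2, p=132, q=13
  k=3: a=1, p=193, q=19
  k=4: a=1, p=325, q=32
  k=5: a=6, p=2143, q=211
  k=6: a=3, p=6754, q=665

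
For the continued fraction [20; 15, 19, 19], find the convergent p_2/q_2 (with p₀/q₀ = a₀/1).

Using pₖ = aₖpₖ₋₁ + pₖ₋₂, qₖ = aₖqₖ₋₁ + qₖ₋₂ (with p₋₁=1, p₋₂=0, q₋₁=0, q₋₂=1):
  k=0: a=20, p=20, q=1
  k=1: a=15, p=301, q=15
  k=2: a=19, p=5739, q=286

5739/286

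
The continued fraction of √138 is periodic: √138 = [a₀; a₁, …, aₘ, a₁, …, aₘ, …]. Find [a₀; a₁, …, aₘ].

a₀ = ⌊√138⌋ = 11.
With m₀=0, d₀=1 and mₖ₊₁ = dₖaₖ − mₖ, dₖ₊₁ = (n − mₖ₊₁²)/dₖ, aₖ₊₁ = ⌊(a₀+mₖ₊₁)/dₖ₊₁⌋:
  k=1: m=11, d=17, a=1
  k=2: m=6, d=6, a=2
  k=3: m=6, d=17, a=1
  k=4: m=11, d=1, a=22
d=1 and a=2a₀=22 at k=4, so the next step gives (m, d) = (11, 17) again — its k=1 value — and the period has length 4.

[11; 1, 2, 1, 22]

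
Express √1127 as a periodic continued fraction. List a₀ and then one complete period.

a₀ = ⌊√1127⌋ = 33.
With m₀=0, d₀=1 and mₖ₊₁ = dₖaₖ − mₖ, dₖ₊₁ = (n − mₖ₊₁²)/dₖ, aₖ₊₁ = ⌊(a₀+mₖ₊₁)/dₖ₊₁⌋:
  k=1: m=33, d=38, a=1
  k=2: m=5, d=29, a=1
  k=3: m=24, d=19, a=3
  k=4: m=33, d=2, a=33
  k=5: m=33, d=19, a=3
  k=6: m=24, d=29, a=1
  k=7: m=5, d=38, a=1
  k=8: m=33, d=1, a=66
d=1 and a=2a₀=66 at k=8, so the next step gives (m, d) = (33, 38) again — its k=1 value — and the period has length 8.

[33; 1, 1, 3, 33, 3, 1, 1, 66]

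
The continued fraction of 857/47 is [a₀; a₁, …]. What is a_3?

1

857 = 18·47 + 11   →  a_0 = 18
47 = 4·11 + 3   →  a_1 = 4
11 = 3·3 + 2   →  a_2 = 3
3 = 1·2 + 1   →  a_3 = 1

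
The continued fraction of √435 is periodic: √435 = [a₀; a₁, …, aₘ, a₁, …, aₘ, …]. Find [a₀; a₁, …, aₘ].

[20; 1, 5, 1, 40]

a₀ = ⌊√435⌋ = 20.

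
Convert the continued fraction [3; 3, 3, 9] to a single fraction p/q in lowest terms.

307/93

Fold from the inside: start with 9/1.
  3 + 1/9 = 28/9
  3 + 9/28 = 93/28
  3 + 28/93 = 307/93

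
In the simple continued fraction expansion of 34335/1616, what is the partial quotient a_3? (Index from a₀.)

34335 = 21·1616 + 399   →  a_0 = 21
1616 = 4·399 + 20   →  a_1 = 4
399 = 19·20 + 19   →  a_2 = 19
20 = 1·19 + 1   →  a_3 = 1

1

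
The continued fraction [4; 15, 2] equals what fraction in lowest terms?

126/31

Fold from the inside: start with 2/1.
  15 + 1/2 = 31/2
  4 + 2/31 = 126/31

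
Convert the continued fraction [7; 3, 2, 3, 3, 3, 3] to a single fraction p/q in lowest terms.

6285/862

Fold from the inside: start with 3/1.
  3 + 1/3 = 10/3
  3 + 3/10 = 33/10
  3 + 10/33 = 109/33
  2 + 33/109 = 251/109
  3 + 109/251 = 862/251
  7 + 251/862 = 6285/862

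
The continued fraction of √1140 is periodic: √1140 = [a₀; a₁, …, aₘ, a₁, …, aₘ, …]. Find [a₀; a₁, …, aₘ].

a₀ = ⌊√1140⌋ = 33.
With m₀=0, d₀=1 and mₖ₊₁ = dₖaₖ − mₖ, dₖ₊₁ = (n − mₖ₊₁²)/dₖ, aₖ₊₁ = ⌊(a₀+mₖ₊₁)/dₖ₊₁⌋:
  k=1: m=33, d=51, a=1
  k=2: m=18, d=16, a=3
  k=3: m=30, d=15, a=4
  k=4: m=30, d=16, a=3
  k=5: m=18, d=51, a=1
  k=6: m=33, d=1, a=66
d=1 and a=2a₀=66 at k=6, so the next step gives (m, d) = (33, 51) again — its k=1 value — and the period has length 6.

[33; 1, 3, 4, 3, 1, 66]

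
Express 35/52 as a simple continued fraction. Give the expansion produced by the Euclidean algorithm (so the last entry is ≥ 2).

[0; 1, 2, 17]

35 = 0·52 + 35
52 = 1·35 + 17
35 = 2·17 + 1
17 = 17·1 + 0  (stop)
So 35/52 = [0; 1, 2, 17].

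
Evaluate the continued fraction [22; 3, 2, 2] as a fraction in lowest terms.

379/17

Using pₖ = aₖpₖ₋₁ + pₖ₋₂ and qₖ = aₖqₖ₋₁ + qₖ₋₂:
  k=0: a=22, p=22, q=1
  k=1: a=3, p=67, q=3
  k=2: a=2, p=156, q=7
  k=3: a=2, p=379, q=17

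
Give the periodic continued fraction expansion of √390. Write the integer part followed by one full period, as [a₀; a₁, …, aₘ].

[19; 1, 2, 1, 38]

a₀ = ⌊√390⌋ = 19.
With m₀=0, d₀=1 and mₖ₊₁ = dₖaₖ − mₖ, dₖ₊₁ = (n − mₖ₊₁²)/dₖ, aₖ₊₁ = ⌊(a₀+mₖ₊₁)/dₖ₊₁⌋:
  k=1: m=19, d=29, a=1
  k=2: m=10, d=10, a=2
  k=3: m=10, d=29, a=1
  k=4: m=19, d=1, a=38
d=1 and a=2a₀=38 at k=4, so the next step gives (m, d) = (19, 29) again — its k=1 value — and the period has length 4.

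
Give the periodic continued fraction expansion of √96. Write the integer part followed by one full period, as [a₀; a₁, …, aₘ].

a₀ = ⌊√96⌋ = 9.
With m₀=0, d₀=1 and mₖ₊₁ = dₖaₖ − mₖ, dₖ₊₁ = (n − mₖ₊₁²)/dₖ, aₖ₊₁ = ⌊(a₀+mₖ₊₁)/dₖ₊₁⌋:
  k=1: m=9, d=15, a=1
  k=2: m=6, d=4, a=3
  k=3: m=6, d=15, a=1
  k=4: m=9, d=1, a=18
d=1 and a=2a₀=18 at k=4, so the next step gives (m, d) = (9, 15) again — its k=1 value — and the period has length 4.

[9; 1, 3, 1, 18]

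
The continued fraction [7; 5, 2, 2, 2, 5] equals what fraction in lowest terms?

2529/352

Using pₖ = aₖpₖ₋₁ + pₖ₋₂ and qₖ = aₖqₖ₋₁ + qₖ₋₂:
  k=0: a=7, p=7, q=1
  k=1: a=5, p=36, q=5
  k=2: a=2, p=79, q=11
  k=3: a=2, p=194, q=27
  k=4: a=2, p=467, q=65
  k=5: a=5, p=2529, q=352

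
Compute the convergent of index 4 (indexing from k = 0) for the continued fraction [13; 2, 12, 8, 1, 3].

3060/227

Using pₖ = aₖpₖ₋₁ + pₖ₋₂, qₖ = aₖqₖ₋₁ + qₖ₋₂ (with p₋₁=1, p₋₂=0, q₋₁=0, q₋₂=1):
  k=0: a=13, p=13, q=1
  k=1: a=2, p=27, q=2
  k=2: a=12, p=337, q=25
  k=3: a=8, p=2723, q=202
  k=4: a=1, p=3060, q=227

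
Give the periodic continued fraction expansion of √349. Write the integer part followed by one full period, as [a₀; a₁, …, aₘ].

a₀ = ⌊√349⌋ = 18.
With m₀=0, d₀=1 and mₖ₊₁ = dₖaₖ − mₖ, dₖ₊₁ = (n − mₖ₊₁²)/dₖ, aₖ₊₁ = ⌊(a₀+mₖ₊₁)/dₖ₊₁⌋:
  k=1: m=18, d=25, a=1
  k=2: m=7, d=12, a=2
  k=3: m=17, d=5, a=7
  k=4: m=18, d=5, a=7
  k=5: m=17, d=12, a=2
  k=6: m=7, d=25, a=1
  k=7: m=18, d=1, a=36
d=1 and a=2a₀=36 at k=7, so the next step gives (m, d) = (18, 25) again — its k=1 value — and the period has length 7.

[18; 1, 2, 7, 7, 2, 1, 36]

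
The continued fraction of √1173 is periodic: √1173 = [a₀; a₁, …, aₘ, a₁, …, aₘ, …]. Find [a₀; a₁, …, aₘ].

[34; 4, 68]

a₀ = ⌊√1173⌋ = 34.
With m₀=0, d₀=1 and mₖ₊₁ = dₖaₖ − mₖ, dₖ₊₁ = (n − mₖ₊₁²)/dₖ, aₖ₊₁ = ⌊(a₀+mₖ₊₁)/dₖ₊₁⌋:
  k=1: m=34, d=17, a=4
  k=2: m=34, d=1, a=68
d=1 and a=2a₀=68 at k=2, so the next step gives (m, d) = (34, 17) again — its k=1 value — and the period has length 2.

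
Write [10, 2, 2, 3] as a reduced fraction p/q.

177/17

Using pₖ = aₖpₖ₋₁ + pₖ₋₂ and qₖ = aₖqₖ₋₁ + qₖ₋₂:
  k=0: a=10, p=10, q=1
  k=1: a=2, p=21, q=2
  k=2: a=2, p=52, q=5
  k=3: a=3, p=177, q=17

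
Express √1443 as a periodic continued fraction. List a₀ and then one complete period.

[37; 1, 74]

a₀ = ⌊√1443⌋ = 37.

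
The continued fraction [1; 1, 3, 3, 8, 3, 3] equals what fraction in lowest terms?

Fold from the inside: start with 3/1.
  3 + 1/3 = 10/3
  8 + 3/10 = 83/10
  3 + 10/83 = 259/83
  3 + 83/259 = 860/259
  1 + 259/860 = 1119/860
  1 + 860/1119 = 1979/1119

1979/1119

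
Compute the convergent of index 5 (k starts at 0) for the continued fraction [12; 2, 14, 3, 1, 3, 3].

Using pₖ = aₖpₖ₋₁ + pₖ₋₂, qₖ = aₖqₖ₋₁ + qₖ₋₂ (with p₋₁=1, p₋₂=0, q₋₁=0, q₋₂=1):
  k=0: a=12, p=12, q=1
  k=1: a=2, p=25, q=2
  k=2: a=14, p=362, q=29
  k=3: a=3, p=1111, q=89
  k=4: a=1, p=1473, q=118
  k=5: a=3, p=5530, q=443

5530/443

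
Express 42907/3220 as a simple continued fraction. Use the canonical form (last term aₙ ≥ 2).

42907 = 13×3220 + 1047
3220 = 3×1047 + 79
1047 = 13×79 + 20
79 = 3×20 + 19
20 = 1×19 + 1
19 = 19×1 + 0  (stop)
So 42907/3220 = [13; 3, 13, 3, 1, 19].

[13; 3, 13, 3, 1, 19]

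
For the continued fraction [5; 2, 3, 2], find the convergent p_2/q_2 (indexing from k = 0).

38/7

Using pₖ = aₖpₖ₋₁ + pₖ₋₂, qₖ = aₖqₖ₋₁ + qₖ₋₂ (with p₋₁=1, p₋₂=0, q₋₁=0, q₋₂=1):
  k=0: a=5, p=5, q=1
  k=1: a=2, p=11, q=2
  k=2: a=3, p=38, q=7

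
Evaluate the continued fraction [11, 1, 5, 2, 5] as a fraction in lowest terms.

841/71

Fold from the inside: start with 5/1.
  2 + 1/5 = 11/5
  5 + 5/11 = 60/11
  1 + 11/60 = 71/60
  11 + 60/71 = 841/71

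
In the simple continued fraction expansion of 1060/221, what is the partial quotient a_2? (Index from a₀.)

3

1060 = 4·221 + 176   →  a_0 = 4
221 = 1·176 + 45   →  a_1 = 1
176 = 3·45 + 41   →  a_2 = 3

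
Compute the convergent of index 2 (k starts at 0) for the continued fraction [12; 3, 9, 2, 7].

Using pₖ = aₖpₖ₋₁ + pₖ₋₂, qₖ = aₖqₖ₋₁ + qₖ₋₂ (with p₋₁=1, p₋₂=0, q₋₁=0, q₋₂=1):
  k=0: a=12, p=12, q=1
  k=1: a=3, p=37, q=3
  k=2: a=9, p=345, q=28

345/28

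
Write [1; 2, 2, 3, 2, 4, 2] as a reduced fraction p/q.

543/385

Using pₖ = aₖpₖ₋₁ + pₖ₋₂ and qₖ = aₖqₖ₋₁ + qₖ₋₂:
  k=0: a=1, p=1, q=1
  k=1: a=2, p=3, q=2
  k=2: a=2, p=7, q=5
  k=3: a=3, p=24, q=17
  k=4: a=2, p=55, q=39
  k=5: a=4, p=244, q=173
  k=6: a=2, p=543, q=385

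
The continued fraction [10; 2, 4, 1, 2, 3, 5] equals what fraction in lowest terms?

Using pₖ = aₖpₖ₋₁ + pₖ₋₂ and qₖ = aₖqₖ₋₁ + qₖ₋₂:
  k=0: a=10, p=10, q=1
  k=1: a=2, p=21, q=2
  k=2: a=4, p=94, q=9
  k=3: a=1, p=115, q=11
  k=4: a=2, p=324, q=31
  k=5: a=3, p=1087, q=104
  k=6: a=5, p=5759, q=551

5759/551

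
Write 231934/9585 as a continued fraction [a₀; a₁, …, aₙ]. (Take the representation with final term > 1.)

[24; 5, 16, 2, 7, 1, 2, 2]

231934 = 24*9585 + 1894
9585 = 5*1894 + 115
1894 = 16*115 + 54
115 = 2*54 + 7
54 = 7*7 + 5
7 = 1*5 + 2
5 = 2*2 + 1
2 = 2*1 + 0  (stop)
So 231934/9585 = [24; 5, 16, 2, 7, 1, 2, 2].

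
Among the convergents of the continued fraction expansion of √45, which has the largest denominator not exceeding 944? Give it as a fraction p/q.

√45 = [6; 1, 2, 2, 2, 1, 12, …] (period length 6).
Convergents:
  p_0/q_0 = 6/1
  p_1/q_1 = 7/1
  p_2/q_2 = 20/3
  p_3/q_3 = 47/7
  p_4/q_4 = 114/17
  p_5/q_5 = 161/24
  p_6/q_6 = 2046/305
  p_7/q_7 = 2207/329
  p_8/q_8 = 6460/963
q_7 = 329 ≤ 944 < 963 = q_8, so the answer is 2207/329.

2207/329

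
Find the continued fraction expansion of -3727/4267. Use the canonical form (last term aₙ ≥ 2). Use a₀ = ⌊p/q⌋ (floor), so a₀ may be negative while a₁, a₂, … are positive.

-3727 = -1*4267 + 540
4267 = 7*540 + 487
540 = 1*487 + 53
487 = 9*53 + 10
53 = 5*10 + 3
10 = 3*3 + 1
3 = 3*1 + 0  (stop)
So -3727/4267 = [-1; 7, 1, 9, 5, 3, 3].

[-1; 7, 1, 9, 5, 3, 3]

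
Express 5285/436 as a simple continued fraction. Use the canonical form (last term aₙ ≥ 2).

[12; 8, 4, 2, 2, 2]

5285 = 12×436 + 53
436 = 8×53 + 12
53 = 4×12 + 5
12 = 2×5 + 2
5 = 2×2 + 1
2 = 2×1 + 0  (stop)
So 5285/436 = [12; 8, 4, 2, 2, 2].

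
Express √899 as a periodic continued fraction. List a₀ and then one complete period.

[29; 1, 58]

a₀ = ⌊√899⌋ = 29.
With m₀=0, d₀=1 and mₖ₊₁ = dₖaₖ − mₖ, dₖ₊₁ = (n − mₖ₊₁²)/dₖ, aₖ₊₁ = ⌊(a₀+mₖ₊₁)/dₖ₊₁⌋:
  k=1: m=29, d=58, a=1
  k=2: m=29, d=1, a=58
d=1 and a=2a₀=58 at k=2, so the next step gives (m, d) = (29, 58) again — its k=1 value — and the period has length 2.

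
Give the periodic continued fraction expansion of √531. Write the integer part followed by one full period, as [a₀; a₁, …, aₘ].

a₀ = ⌊√531⌋ = 23.
With m₀=0, d₀=1 and mₖ₊₁ = dₖaₖ − mₖ, dₖ₊₁ = (n − mₖ₊₁²)/dₖ, aₖ₊₁ = ⌊(a₀+mₖ₊₁)/dₖ₊₁⌋:
  k=1: m=23, d=2, a=23
  k=2: m=23, d=1, a=46
d=1 and a=2a₀=46 at k=2, so the next step gives (m, d) = (23, 2) again — its k=1 value — and the period has length 2.

[23; 23, 46]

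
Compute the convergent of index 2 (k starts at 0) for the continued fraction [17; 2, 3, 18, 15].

122/7

Using pₖ = aₖpₖ₋₁ + pₖ₋₂, qₖ = aₖqₖ₋₁ + qₖ₋₂ (with p₋₁=1, p₋₂=0, q₋₁=0, q₋₂=1):
  k=0: a=17, p=17, q=1
  k=1: a=2, p=35, q=2
  k=2: a=3, p=122, q=7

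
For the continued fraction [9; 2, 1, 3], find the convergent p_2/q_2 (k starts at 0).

Using pₖ = aₖpₖ₋₁ + pₖ₋₂, qₖ = aₖqₖ₋₁ + qₖ₋₂ (with p₋₁=1, p₋₂=0, q₋₁=0, q₋₂=1):
  k=0: a=9, p=9, q=1
  k=1: a=2, p=19, q=2
  k=2: a=1, p=28, q=3

28/3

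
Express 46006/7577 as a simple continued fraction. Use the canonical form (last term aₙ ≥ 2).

[6; 13, 1, 12, 1, 18, 2]

46006 = 6×7577 + 544
7577 = 13×544 + 505
544 = 1×505 + 39
505 = 12×39 + 37
39 = 1×37 + 2
37 = 18×2 + 1
2 = 2×1 + 0  (stop)
So 46006/7577 = [6; 13, 1, 12, 1, 18, 2].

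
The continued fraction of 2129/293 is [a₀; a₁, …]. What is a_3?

2129 = 7·293 + 78   →  a_0 = 7
293 = 3·78 + 59   →  a_1 = 3
78 = 1·59 + 19   →  a_2 = 1
59 = 3·19 + 2   →  a_3 = 3

3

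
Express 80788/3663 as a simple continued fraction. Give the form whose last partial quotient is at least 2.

80788 = 22*3663 + 202
3663 = 18*202 + 27
202 = 7*27 + 13
27 = 2*13 + 1
13 = 13*1 + 0  (stop)
So 80788/3663 = [22; 18, 7, 2, 13].

[22; 18, 7, 2, 13]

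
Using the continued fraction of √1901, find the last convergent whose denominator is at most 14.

218/5

√1901 = [43; 1, 1, 1, 1, 86, …] (period length 5).
Convergents:
  p_0/q_0 = 43/1
  p_1/q_1 = 44/1
  p_2/q_2 = 87/2
  p_3/q_3 = 131/3
  p_4/q_4 = 218/5
  p_5/q_5 = 18879/433
q_4 = 5 ≤ 14 < 433 = q_5, so the answer is 218/5.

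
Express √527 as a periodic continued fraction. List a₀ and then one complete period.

[22; 1, 21, 1, 44]

a₀ = ⌊√527⌋ = 22.
With m₀=0, d₀=1 and mₖ₊₁ = dₖaₖ − mₖ, dₖ₊₁ = (n − mₖ₊₁²)/dₖ, aₖ₊₁ = ⌊(a₀+mₖ₊₁)/dₖ₊₁⌋:
  k=1: m=22, d=43, a=1
  k=2: m=21, d=2, a=21
  k=3: m=21, d=43, a=1
  k=4: m=22, d=1, a=44
d=1 and a=2a₀=44 at k=4, so the next step gives (m, d) = (22, 43) again — its k=1 value — and the period has length 4.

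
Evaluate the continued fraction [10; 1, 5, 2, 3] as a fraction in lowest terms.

488/45

Fold from the inside: start with 3/1.
  2 + 1/3 = 7/3
  5 + 3/7 = 38/7
  1 + 7/38 = 45/38
  10 + 38/45 = 488/45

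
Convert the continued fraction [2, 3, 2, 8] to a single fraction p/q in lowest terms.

Using pₖ = aₖpₖ₋₁ + pₖ₋₂ and qₖ = aₖqₖ₋₁ + qₖ₋₂:
  k=0: a=2, p=2, q=1
  k=1: a=3, p=7, q=3
  k=2: a=2, p=16, q=7
  k=3: a=8, p=135, q=59

135/59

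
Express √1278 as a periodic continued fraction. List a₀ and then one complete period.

[35; 1, 2, 1, 70]

a₀ = ⌊√1278⌋ = 35.
With m₀=0, d₀=1 and mₖ₊₁ = dₖaₖ − mₖ, dₖ₊₁ = (n − mₖ₊₁²)/dₖ, aₖ₊₁ = ⌊(a₀+mₖ₊₁)/dₖ₊₁⌋:
  k=1: m=35, d=53, a=1
  k=2: m=18, d=18, a=2
  k=3: m=18, d=53, a=1
  k=4: m=35, d=1, a=70
d=1 and a=2a₀=70 at k=4, so the next step gives (m, d) = (35, 53) again — its k=1 value — and the period has length 4.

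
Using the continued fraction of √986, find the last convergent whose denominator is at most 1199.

19751/629

√986 = [31; 2, 2, 62, …] (period length 3).
Convergents:
  p_0/q_0 = 31/1
  p_1/q_1 = 63/2
  p_2/q_2 = 157/5
  p_3/q_3 = 9797/312
  p_4/q_4 = 19751/629
  p_5/q_5 = 49299/1570
q_4 = 629 ≤ 1199 < 1570 = q_5, so the answer is 19751/629.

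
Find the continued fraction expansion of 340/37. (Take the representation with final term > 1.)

340 = 9·37 + 7
37 = 5·7 + 2
7 = 3·2 + 1
2 = 2·1 + 0  (stop)
So 340/37 = [9; 5, 3, 2].

[9; 5, 3, 2]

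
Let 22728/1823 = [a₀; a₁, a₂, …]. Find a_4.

22728 = 12·1823 + 852   →  a_0 = 12
1823 = 2·852 + 119   →  a_1 = 2
852 = 7·119 + 19   →  a_2 = 7
119 = 6·19 + 5   →  a_3 = 6
19 = 3·5 + 4   →  a_4 = 3

3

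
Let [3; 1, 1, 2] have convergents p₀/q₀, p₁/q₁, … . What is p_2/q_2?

7/2

Using pₖ = aₖpₖ₋₁ + pₖ₋₂, qₖ = aₖqₖ₋₁ + qₖ₋₂ (with p₋₁=1, p₋₂=0, q₋₁=0, q₋₂=1):
  k=0: a=3, p=3, q=1
  k=1: a=1, p=4, q=1
  k=2: a=1, p=7, q=2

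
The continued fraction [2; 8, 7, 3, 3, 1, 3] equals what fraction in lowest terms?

Fold from the inside: start with 3/1.
  1 + 1/3 = 4/3
  3 + 3/4 = 15/4
  3 + 4/15 = 49/15
  7 + 15/49 = 358/49
  8 + 49/358 = 2913/358
  2 + 358/2913 = 6184/2913

6184/2913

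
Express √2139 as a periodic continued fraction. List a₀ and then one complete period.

[46; 4, 92]

a₀ = ⌊√2139⌋ = 46.
With m₀=0, d₀=1 and mₖ₊₁ = dₖaₖ − mₖ, dₖ₊₁ = (n − mₖ₊₁²)/dₖ, aₖ₊₁ = ⌊(a₀+mₖ₊₁)/dₖ₊₁⌋:
  k=1: m=46, d=23, a=4
  k=2: m=46, d=1, a=92
d=1 and a=2a₀=92 at k=2, so the next step gives (m, d) = (46, 23) again — its k=1 value — and the period has length 2.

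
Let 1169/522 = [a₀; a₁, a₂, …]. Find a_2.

1169 = 2·522 + 125   →  a_0 = 2
522 = 4·125 + 22   →  a_1 = 4
125 = 5·22 + 15   →  a_2 = 5

5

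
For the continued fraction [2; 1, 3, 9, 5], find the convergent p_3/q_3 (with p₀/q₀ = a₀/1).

Using pₖ = aₖpₖ₋₁ + pₖ₋₂, qₖ = aₖqₖ₋₁ + qₖ₋₂ (with p₋₁=1, p₋₂=0, q₋₁=0, q₋₂=1):
  k=0: a=2, p=2, q=1
  k=1: a=1, p=3, q=1
  k=2: a=3, p=11, q=4
  k=3: a=9, p=102, q=37

102/37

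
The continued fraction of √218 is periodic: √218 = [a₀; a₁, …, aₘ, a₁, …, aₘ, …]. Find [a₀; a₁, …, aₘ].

[14; 1, 3, 3, 1, 28]

a₀ = ⌊√218⌋ = 14.
With m₀=0, d₀=1 and mₖ₊₁ = dₖaₖ − mₖ, dₖ₊₁ = (n − mₖ₊₁²)/dₖ, aₖ₊₁ = ⌊(a₀+mₖ₊₁)/dₖ₊₁⌋:
  k=1: m=14, d=22, a=1
  k=2: m=8, d=7, a=3
  k=3: m=13, d=7, a=3
  k=4: m=8, d=22, a=1
  k=5: m=14, d=1, a=28
d=1 and a=2a₀=28 at k=5, so the next step gives (m, d) = (14, 22) again — its k=1 value — and the period has length 5.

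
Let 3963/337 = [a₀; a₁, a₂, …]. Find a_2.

3963 = 11·337 + 256   →  a_0 = 11
337 = 1·256 + 81   →  a_1 = 1
256 = 3·81 + 13   →  a_2 = 3

3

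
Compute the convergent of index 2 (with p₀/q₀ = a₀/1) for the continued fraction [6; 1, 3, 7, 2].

27/4

Using pₖ = aₖpₖ₋₁ + pₖ₋₂, qₖ = aₖqₖ₋₁ + qₖ₋₂ (with p₋₁=1, p₋₂=0, q₋₁=0, q₋₂=1):
  k=0: a=6, p=6, q=1
  k=1: a=1, p=7, q=1
  k=2: a=3, p=27, q=4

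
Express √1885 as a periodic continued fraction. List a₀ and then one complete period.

a₀ = ⌊√1885⌋ = 43.
With m₀=0, d₀=1 and mₖ₊₁ = dₖaₖ − mₖ, dₖ₊₁ = (n − mₖ₊₁²)/dₖ, aₖ₊₁ = ⌊(a₀+mₖ₊₁)/dₖ₊₁⌋:
  k=1: m=43, d=36, a=2
  k=2: m=29, d=29, a=2
  k=3: m=29, d=36, a=2
  k=4: m=43, d=1, a=86
d=1 and a=2a₀=86 at k=4, so the next step gives (m, d) = (43, 36) again — its k=1 value — and the period has length 4.

[43; 2, 2, 2, 86]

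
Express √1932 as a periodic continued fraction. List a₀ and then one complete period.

[43; 1, 20, 1, 86]

a₀ = ⌊√1932⌋ = 43.
With m₀=0, d₀=1 and mₖ₊₁ = dₖaₖ − mₖ, dₖ₊₁ = (n − mₖ₊₁²)/dₖ, aₖ₊₁ = ⌊(a₀+mₖ₊₁)/dₖ₊₁⌋:
  k=1: m=43, d=83, a=1
  k=2: m=40, d=4, a=20
  k=3: m=40, d=83, a=1
  k=4: m=43, d=1, a=86
d=1 and a=2a₀=86 at k=4, so the next step gives (m, d) = (43, 83) again — its k=1 value — and the period has length 4.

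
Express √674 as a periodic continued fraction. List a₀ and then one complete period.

a₀ = ⌊√674⌋ = 25.
With m₀=0, d₀=1 and mₖ₊₁ = dₖaₖ − mₖ, dₖ₊₁ = (n − mₖ₊₁²)/dₖ, aₖ₊₁ = ⌊(a₀+mₖ₊₁)/dₖ₊₁⌋:
  k=1: m=25, d=49, a=1
  k=2: m=24, d=2, a=24
  k=3: m=24, d=49, a=1
  k=4: m=25, d=1, a=50
d=1 and a=2a₀=50 at k=4, so the next step gives (m, d) = (25, 49) again — its k=1 value — and the period has length 4.

[25; 1, 24, 1, 50]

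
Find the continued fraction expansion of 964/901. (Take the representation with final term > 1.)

[1; 14, 3, 3, 6]

964 = 1·901 + 63
901 = 14·63 + 19
63 = 3·19 + 6
19 = 3·6 + 1
6 = 6·1 + 0  (stop)
So 964/901 = [1; 14, 3, 3, 6].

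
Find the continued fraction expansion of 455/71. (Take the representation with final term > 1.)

455 = 6·71 + 29
71 = 2·29 + 13
29 = 2·13 + 3
13 = 4·3 + 1
3 = 3·1 + 0  (stop)
So 455/71 = [6; 2, 2, 4, 3].

[6; 2, 2, 4, 3]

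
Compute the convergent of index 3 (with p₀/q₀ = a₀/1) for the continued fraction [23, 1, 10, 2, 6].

550/23

Using pₖ = aₖpₖ₋₁ + pₖ₋₂, qₖ = aₖqₖ₋₁ + qₖ₋₂ (with p₋₁=1, p₋₂=0, q₋₁=0, q₋₂=1):
  k=0: a=23, p=23, q=1
  k=1: a=1, p=24, q=1
  k=2: a=10, p=263, q=11
  k=3: a=2, p=550, q=23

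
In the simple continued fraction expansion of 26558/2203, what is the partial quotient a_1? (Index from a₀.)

18

26558 = 12·2203 + 122   →  a_0 = 12
2203 = 18·122 + 7   →  a_1 = 18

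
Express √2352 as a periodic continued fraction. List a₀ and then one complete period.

[48; 2, 96]

a₀ = ⌊√2352⌋ = 48.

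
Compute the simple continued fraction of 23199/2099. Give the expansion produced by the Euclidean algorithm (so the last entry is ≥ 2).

[11; 19, 12, 4, 2]

23199 = 11×2099 + 110
2099 = 19×110 + 9
110 = 12×9 + 2
9 = 4×2 + 1
2 = 2×1 + 0  (stop)
So 23199/2099 = [11; 19, 12, 4, 2].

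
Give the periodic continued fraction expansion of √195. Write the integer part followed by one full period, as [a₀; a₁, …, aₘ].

a₀ = ⌊√195⌋ = 13.
With m₀=0, d₀=1 and mₖ₊₁ = dₖaₖ − mₖ, dₖ₊₁ = (n − mₖ₊₁²)/dₖ, aₖ₊₁ = ⌊(a₀+mₖ₊₁)/dₖ₊₁⌋:
  k=1: m=13, d=26, a=1
  k=2: m=13, d=1, a=26
d=1 and a=2a₀=26 at k=2, so the next step gives (m, d) = (13, 26) again — its k=1 value — and the period has length 2.

[13; 1, 26]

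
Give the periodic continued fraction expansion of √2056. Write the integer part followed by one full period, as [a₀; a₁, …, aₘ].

[45; 2, 1, 10, 1, 2, 90]

a₀ = ⌊√2056⌋ = 45.
With m₀=0, d₀=1 and mₖ₊₁ = dₖaₖ − mₖ, dₖ₊₁ = (n − mₖ₊₁²)/dₖ, aₖ₊₁ = ⌊(a₀+mₖ₊₁)/dₖ₊₁⌋:
  k=1: m=45, d=31, a=2
  k=2: m=17, d=57, a=1
  k=3: m=40, d=8, a=10
  k=4: m=40, d=57, a=1
  k=5: m=17, d=31, a=2
  k=6: m=45, d=1, a=90
d=1 and a=2a₀=90 at k=6, so the next step gives (m, d) = (45, 31) again — its k=1 value — and the period has length 6.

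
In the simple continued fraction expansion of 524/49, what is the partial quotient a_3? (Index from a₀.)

524 = 10·49 + 34   →  a_0 = 10
49 = 1·34 + 15   →  a_1 = 1
34 = 2·15 + 4   →  a_2 = 2
15 = 3·4 + 3   →  a_3 = 3

3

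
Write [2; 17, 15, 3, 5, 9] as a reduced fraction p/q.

79079/38414

Using pₖ = aₖpₖ₋₁ + pₖ₋₂ and qₖ = aₖqₖ₋₁ + qₖ₋₂:
  k=0: a=2, p=2, q=1
  k=1: a=17, p=35, q=17
  k=2: a=15, p=527, q=256
  k=3: a=3, p=1616, q=785
  k=4: a=5, p=8607, q=4181
  k=5: a=9, p=79079, q=38414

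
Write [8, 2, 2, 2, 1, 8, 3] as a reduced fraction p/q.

Fold from the inside: start with 3/1.
  8 + 1/3 = 25/3
  1 + 3/25 = 28/25
  2 + 25/28 = 81/28
  2 + 28/81 = 190/81
  2 + 81/190 = 461/190
  8 + 190/461 = 3878/461

3878/461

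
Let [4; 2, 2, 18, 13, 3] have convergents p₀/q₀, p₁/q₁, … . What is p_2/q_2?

22/5

Using pₖ = aₖpₖ₋₁ + pₖ₋₂, qₖ = aₖqₖ₋₁ + qₖ₋₂ (with p₋₁=1, p₋₂=0, q₋₁=0, q₋₂=1):
  k=0: a=4, p=4, q=1
  k=1: a=2, p=9, q=2
  k=2: a=2, p=22, q=5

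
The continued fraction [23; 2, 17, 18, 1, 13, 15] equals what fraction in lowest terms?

3292985/140212

Fold from the inside: start with 15/1.
  13 + 1/15 = 196/15
  1 + 15/196 = 211/196
  18 + 196/211 = 3994/211
  17 + 211/3994 = 68109/3994
  2 + 3994/68109 = 140212/68109
  23 + 68109/140212 = 3292985/140212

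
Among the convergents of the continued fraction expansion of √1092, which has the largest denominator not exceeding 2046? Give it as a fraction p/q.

48015/1453

√1092 = [33; 22, 66, …] (period length 2).
Convergents:
  p_0/q_0 = 33/1
  p_1/q_1 = 727/22
  p_2/q_2 = 48015/1453
  p_3/q_3 = 1057057/31988
q_2 = 1453 ≤ 2046 < 31988 = q_3, so the answer is 48015/1453.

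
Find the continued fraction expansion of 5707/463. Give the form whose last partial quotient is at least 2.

[12; 3, 15, 10]

5707 = 12·463 + 151
463 = 3·151 + 10
151 = 15·10 + 1
10 = 10·1 + 0  (stop)
So 5707/463 = [12; 3, 15, 10].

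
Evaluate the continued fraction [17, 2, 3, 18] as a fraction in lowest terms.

Using pₖ = aₖpₖ₋₁ + pₖ₋₂ and qₖ = aₖqₖ₋₁ + qₖ₋₂:
  k=0: a=17, p=17, q=1
  k=1: a=2, p=35, q=2
  k=2: a=3, p=122, q=7
  k=3: a=18, p=2231, q=128

2231/128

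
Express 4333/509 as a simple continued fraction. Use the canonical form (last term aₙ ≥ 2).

[8; 1, 1, 19, 13]

4333 = 8·509 + 261
509 = 1·261 + 248
261 = 1·248 + 13
248 = 19·13 + 1
13 = 13·1 + 0  (stop)
So 4333/509 = [8; 1, 1, 19, 13].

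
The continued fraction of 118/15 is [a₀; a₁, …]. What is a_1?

1

118 = 7·15 + 13   →  a_0 = 7
15 = 1·13 + 2   →  a_1 = 1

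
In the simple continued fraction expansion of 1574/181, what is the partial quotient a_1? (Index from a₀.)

1574 = 8·181 + 126   →  a_0 = 8
181 = 1·126 + 55   →  a_1 = 1

1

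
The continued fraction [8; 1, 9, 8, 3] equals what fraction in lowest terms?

2252/253

Using pₖ = aₖpₖ₋₁ + pₖ₋₂ and qₖ = aₖqₖ₋₁ + qₖ₋₂:
  k=0: a=8, p=8, q=1
  k=1: a=1, p=9, q=1
  k=2: a=9, p=89, q=10
  k=3: a=8, p=721, q=81
  k=4: a=3, p=2252, q=253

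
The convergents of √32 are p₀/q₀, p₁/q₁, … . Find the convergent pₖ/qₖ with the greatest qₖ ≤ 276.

√32 = [5; 1, 1, 1, 10, …] (period length 4).
Convergents:
  p_0/q_0 = 5/1
  p_1/q_1 = 6/1
  p_2/q_2 = 11/2
  p_3/q_3 = 17/3
  p_4/q_4 = 181/32
  p_5/q_5 = 198/35
  p_6/q_6 = 379/67
  p_7/q_7 = 577/102
  p_8/q_8 = 6149/1087
q_7 = 102 ≤ 276 < 1087 = q_8, so the answer is 577/102.

577/102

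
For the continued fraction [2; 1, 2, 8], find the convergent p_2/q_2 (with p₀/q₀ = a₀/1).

8/3

Using pₖ = aₖpₖ₋₁ + pₖ₋₂, qₖ = aₖqₖ₋₁ + qₖ₋₂ (with p₋₁=1, p₋₂=0, q₋₁=0, q₋₂=1):
  k=0: a=2, p=2, q=1
  k=1: a=1, p=3, q=1
  k=2: a=2, p=8, q=3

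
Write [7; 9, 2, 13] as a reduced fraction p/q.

1819/256

Using pₖ = aₖpₖ₋₁ + pₖ₋₂ and qₖ = aₖqₖ₋₁ + qₖ₋₂:
  k=0: a=7, p=7, q=1
  k=1: a=9, p=64, q=9
  k=2: a=2, p=135, q=19
  k=3: a=13, p=1819, q=256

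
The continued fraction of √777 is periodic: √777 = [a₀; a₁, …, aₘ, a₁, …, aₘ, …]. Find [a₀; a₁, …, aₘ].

[27; 1, 6, 1, 54]

a₀ = ⌊√777⌋ = 27.
With m₀=0, d₀=1 and mₖ₊₁ = dₖaₖ − mₖ, dₖ₊₁ = (n − mₖ₊₁²)/dₖ, aₖ₊₁ = ⌊(a₀+mₖ₊₁)/dₖ₊₁⌋:
  k=1: m=27, d=48, a=1
  k=2: m=21, d=7, a=6
  k=3: m=21, d=48, a=1
  k=4: m=27, d=1, a=54
d=1 and a=2a₀=54 at k=4, so the next step gives (m, d) = (27, 48) again — its k=1 value — and the period has length 4.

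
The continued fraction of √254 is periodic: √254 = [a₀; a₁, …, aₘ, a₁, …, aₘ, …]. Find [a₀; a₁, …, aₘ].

[15; 1, 14, 1, 30]

a₀ = ⌊√254⌋ = 15.
With m₀=0, d₀=1 and mₖ₊₁ = dₖaₖ − mₖ, dₖ₊₁ = (n − mₖ₊₁²)/dₖ, aₖ₊₁ = ⌊(a₀+mₖ₊₁)/dₖ₊₁⌋:
  k=1: m=15, d=29, a=1
  k=2: m=14, d=2, a=14
  k=3: m=14, d=29, a=1
  k=4: m=15, d=1, a=30
d=1 and a=2a₀=30 at k=4, so the next step gives (m, d) = (15, 29) again — its k=1 value — and the period has length 4.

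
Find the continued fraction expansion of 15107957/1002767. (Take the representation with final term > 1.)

15107957 = 15·1002767 + 66452
1002767 = 15·66452 + 5987
66452 = 11·5987 + 595
5987 = 10·595 + 37
595 = 16·37 + 3
37 = 12·3 + 1
3 = 3·1 + 0  (stop)
So 15107957/1002767 = [15; 15, 11, 10, 16, 12, 3].

[15; 15, 11, 10, 16, 12, 3]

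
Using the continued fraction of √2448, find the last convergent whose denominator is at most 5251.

√2448 = [49; 2, 10, 2, 98, …] (period length 4).
Convergents:
  p_0/q_0 = 49/1
  p_1/q_1 = 99/2
  p_2/q_2 = 1039/21
  p_3/q_3 = 2177/44
  p_4/q_4 = 214385/4333
  p_5/q_5 = 430947/8710
q_4 = 4333 ≤ 5251 < 8710 = q_5, so the answer is 214385/4333.

214385/4333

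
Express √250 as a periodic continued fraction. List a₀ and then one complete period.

a₀ = ⌊√250⌋ = 15.

[15; 1, 4, 3, 3, 4, 1, 30]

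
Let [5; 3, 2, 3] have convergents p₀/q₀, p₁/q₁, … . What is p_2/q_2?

37/7

Using pₖ = aₖpₖ₋₁ + pₖ₋₂, qₖ = aₖqₖ₋₁ + qₖ₋₂ (with p₋₁=1, p₋₂=0, q₋₁=0, q₋₂=1):
  k=0: a=5, p=5, q=1
  k=1: a=3, p=16, q=3
  k=2: a=2, p=37, q=7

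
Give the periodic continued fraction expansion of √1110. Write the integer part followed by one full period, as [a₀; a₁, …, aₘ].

[33; 3, 6, 3, 66]

a₀ = ⌊√1110⌋ = 33.
With m₀=0, d₀=1 and mₖ₊₁ = dₖaₖ − mₖ, dₖ₊₁ = (n − mₖ₊₁²)/dₖ, aₖ₊₁ = ⌊(a₀+mₖ₊₁)/dₖ₊₁⌋:
  k=1: m=33, d=21, a=3
  k=2: m=30, d=10, a=6
  k=3: m=30, d=21, a=3
  k=4: m=33, d=1, a=66
d=1 and a=2a₀=66 at k=4, so the next step gives (m, d) = (33, 21) again — its k=1 value — and the period has length 4.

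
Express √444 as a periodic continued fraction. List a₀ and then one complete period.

a₀ = ⌊√444⌋ = 21.
With m₀=0, d₀=1 and mₖ₊₁ = dₖaₖ − mₖ, dₖ₊₁ = (n − mₖ₊₁²)/dₖ, aₖ₊₁ = ⌊(a₀+mₖ₊₁)/dₖ₊₁⌋:
  k=1: m=21, d=3, a=14
  k=2: m=21, d=1, a=42
d=1 and a=2a₀=42 at k=2, so the next step gives (m, d) = (21, 3) again — its k=1 value — and the period has length 2.

[21; 14, 42]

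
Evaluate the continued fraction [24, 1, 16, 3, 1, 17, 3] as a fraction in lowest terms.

93383/3744

Using pₖ = aₖpₖ₋₁ + pₖ₋₂ and qₖ = aₖqₖ₋₁ + qₖ₋₂:
  k=0: a=24, p=24, q=1
  k=1: a=1, p=25, q=1
  k=2: a=16, p=424, q=17
  k=3: a=3, p=1297, q=52
  k=4: a=1, p=1721, q=69
  k=5: a=17, p=30554, q=1225
  k=6: a=3, p=93383, q=3744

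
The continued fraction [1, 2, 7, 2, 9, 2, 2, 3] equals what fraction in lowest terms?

7894/5375

Using pₖ = aₖpₖ₋₁ + pₖ₋₂ and qₖ = aₖqₖ₋₁ + qₖ₋₂:
  k=0: a=1, p=1, q=1
  k=1: a=2, p=3, q=2
  k=2: a=7, p=22, q=15
  k=3: a=2, p=47, q=32
  k=4: a=9, p=445, q=303
  k=5: a=2, p=937, q=638
  k=6: a=2, p=2319, q=1579
  k=7: a=3, p=7894, q=5375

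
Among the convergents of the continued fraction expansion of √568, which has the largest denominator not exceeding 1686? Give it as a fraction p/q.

34057/1429

√568 = [23; 1, 4, 1, 46, …] (period length 4).
Convergents:
  p_0/q_0 = 23/1
  p_1/q_1 = 24/1
  p_2/q_2 = 119/5
  p_3/q_3 = 143/6
  p_4/q_4 = 6697/281
  p_5/q_5 = 6840/287
  p_6/q_6 = 34057/1429
  p_7/q_7 = 40897/1716
q_6 = 1429 ≤ 1686 < 1716 = q_7, so the answer is 34057/1429.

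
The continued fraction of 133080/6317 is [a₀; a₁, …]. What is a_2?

133080 = 21·6317 + 423   →  a_0 = 21
6317 = 14·423 + 395   →  a_1 = 14
423 = 1·395 + 28   →  a_2 = 1

1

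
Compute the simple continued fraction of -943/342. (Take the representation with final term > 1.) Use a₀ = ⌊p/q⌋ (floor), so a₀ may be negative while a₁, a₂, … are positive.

-943 = -3·342 + 83
342 = 4·83 + 10
83 = 8·10 + 3
10 = 3·3 + 1
3 = 3·1 + 0  (stop)
So -943/342 = [-3; 4, 8, 3, 3].

[-3; 4, 8, 3, 3]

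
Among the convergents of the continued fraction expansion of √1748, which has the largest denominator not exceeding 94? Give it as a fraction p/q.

3721/89

√1748 = [41; 1, 4, 4, 4, 1, 82, …] (period length 6).
Convergents:
  p_0/q_0 = 41/1
  p_1/q_1 = 42/1
  p_2/q_2 = 209/5
  p_3/q_3 = 878/21
  p_4/q_4 = 3721/89
  p_5/q_5 = 4599/110
q_4 = 89 ≤ 94 < 110 = q_5, so the answer is 3721/89.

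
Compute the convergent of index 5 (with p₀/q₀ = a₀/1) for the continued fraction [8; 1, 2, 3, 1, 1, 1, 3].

200/23

Using pₖ = aₖpₖ₋₁ + pₖ₋₂, qₖ = aₖqₖ₋₁ + qₖ₋₂ (with p₋₁=1, p₋₂=0, q₋₁=0, q₋₂=1):
  k=0: a=8, p=8, q=1
  k=1: a=1, p=9, q=1
  k=2: a=2, p=26, q=3
  k=3: a=3, p=87, q=10
  k=4: a=1, p=113, q=13
  k=5: a=1, p=200, q=23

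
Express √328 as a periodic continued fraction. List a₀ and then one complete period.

a₀ = ⌊√328⌋ = 18.
With m₀=0, d₀=1 and mₖ₊₁ = dₖaₖ − mₖ, dₖ₊₁ = (n − mₖ₊₁²)/dₖ, aₖ₊₁ = ⌊(a₀+mₖ₊₁)/dₖ₊₁⌋:
  k=1: m=18, d=4, a=9
  k=2: m=18, d=1, a=36
d=1 and a=2a₀=36 at k=2, so the next step gives (m, d) = (18, 4) again — its k=1 value — and the period has length 2.

[18; 9, 36]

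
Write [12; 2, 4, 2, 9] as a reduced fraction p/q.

Fold from the inside: start with 9/1.
  2 + 1/9 = 19/9
  4 + 9/19 = 85/19
  2 + 19/85 = 189/85
  12 + 85/189 = 2353/189

2353/189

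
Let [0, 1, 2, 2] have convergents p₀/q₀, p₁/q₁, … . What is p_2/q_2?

Using pₖ = aₖpₖ₋₁ + pₖ₋₂, qₖ = aₖqₖ₋₁ + qₖ₋₂ (with p₋₁=1, p₋₂=0, q₋₁=0, q₋₂=1):
  k=0: a=0, p=0, q=1
  k=1: a=1, p=1, q=1
  k=2: a=2, p=2, q=3

2/3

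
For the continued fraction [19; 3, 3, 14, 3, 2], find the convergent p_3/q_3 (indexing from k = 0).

2760/143

Using pₖ = aₖpₖ₋₁ + pₖ₋₂, qₖ = aₖqₖ₋₁ + qₖ₋₂ (with p₋₁=1, p₋₂=0, q₋₁=0, q₋₂=1):
  k=0: a=19, p=19, q=1
  k=1: a=3, p=58, q=3
  k=2: a=3, p=193, q=10
  k=3: a=14, p=2760, q=143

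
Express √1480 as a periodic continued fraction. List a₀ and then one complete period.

a₀ = ⌊√1480⌋ = 38.
With m₀=0, d₀=1 and mₖ₊₁ = dₖaₖ − mₖ, dₖ₊₁ = (n − mₖ₊₁²)/dₖ, aₖ₊₁ = ⌊(a₀+mₖ₊₁)/dₖ₊₁⌋:
  k=1: m=38, d=36, a=2
  k=2: m=34, d=9, a=8
  k=3: m=38, d=4, a=19
  k=4: m=38, d=9, a=8
  k=5: m=34, d=36, a=2
  k=6: m=38, d=1, a=76
d=1 and a=2a₀=76 at k=6, so the next step gives (m, d) = (38, 36) again — its k=1 value — and the period has length 6.

[38; 2, 8, 19, 8, 2, 76]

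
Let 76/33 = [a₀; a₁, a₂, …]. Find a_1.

76 = 2·33 + 10   →  a_0 = 2
33 = 3·10 + 3   →  a_1 = 3

3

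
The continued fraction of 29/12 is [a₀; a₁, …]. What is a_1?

29 = 2·12 + 5   →  a_0 = 2
12 = 2·5 + 2   →  a_1 = 2

2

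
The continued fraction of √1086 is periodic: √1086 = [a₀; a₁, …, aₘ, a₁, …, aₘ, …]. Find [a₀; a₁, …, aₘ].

[32; 1, 20, 1, 64]

a₀ = ⌊√1086⌋ = 32.
With m₀=0, d₀=1 and mₖ₊₁ = dₖaₖ − mₖ, dₖ₊₁ = (n − mₖ₊₁²)/dₖ, aₖ₊₁ = ⌊(a₀+mₖ₊₁)/dₖ₊₁⌋:
  k=1: m=32, d=62, a=1
  k=2: m=30, d=3, a=20
  k=3: m=30, d=62, a=1
  k=4: m=32, d=1, a=64
d=1 and a=2a₀=64 at k=4, so the next step gives (m, d) = (32, 62) again — its k=1 value — and the period has length 4.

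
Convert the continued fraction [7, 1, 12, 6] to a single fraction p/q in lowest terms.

Using pₖ = aₖpₖ₋₁ + pₖ₋₂ and qₖ = aₖqₖ₋₁ + qₖ₋₂:
  k=0: a=7, p=7, q=1
  k=1: a=1, p=8, q=1
  k=2: a=12, p=103, q=13
  k=3: a=6, p=626, q=79

626/79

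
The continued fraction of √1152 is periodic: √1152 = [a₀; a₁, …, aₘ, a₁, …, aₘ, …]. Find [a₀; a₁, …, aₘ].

[33; 1, 15, 1, 66]

a₀ = ⌊√1152⌋ = 33.
With m₀=0, d₀=1 and mₖ₊₁ = dₖaₖ − mₖ, dₖ₊₁ = (n − mₖ₊₁²)/dₖ, aₖ₊₁ = ⌊(a₀+mₖ₊₁)/dₖ₊₁⌋:
  k=1: m=33, d=63, a=1
  k=2: m=30, d=4, a=15
  k=3: m=30, d=63, a=1
  k=4: m=33, d=1, a=66
d=1 and a=2a₀=66 at k=4, so the next step gives (m, d) = (33, 63) again — its k=1 value — and the period has length 4.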